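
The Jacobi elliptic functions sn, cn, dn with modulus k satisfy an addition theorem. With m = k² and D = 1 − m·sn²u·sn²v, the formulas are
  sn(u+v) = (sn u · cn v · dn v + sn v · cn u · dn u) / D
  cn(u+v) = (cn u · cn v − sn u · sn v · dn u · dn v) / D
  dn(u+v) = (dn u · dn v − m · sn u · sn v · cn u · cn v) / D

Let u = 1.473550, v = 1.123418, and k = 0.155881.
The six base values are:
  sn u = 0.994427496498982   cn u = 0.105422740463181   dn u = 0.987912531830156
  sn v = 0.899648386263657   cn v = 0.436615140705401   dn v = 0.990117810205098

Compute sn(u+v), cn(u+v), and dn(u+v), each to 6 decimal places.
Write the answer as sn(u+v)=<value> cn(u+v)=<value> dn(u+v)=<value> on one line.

m = k² = 0.024298886161
D = 1 − m·sn²u·sn²v = 0.9805518531320952
sn(u+v) = (sn u·cn v·dn v + sn v·cn u·dn u)/D = 0.523588413149296/0.9805518531320952 = 0.5339732024133564
cn(u+v) = (cn u·cn v − sn u·sn v·dn u·dn v)/D = -0.8290579655829791/0.9805518531320952 = -0.8455014010067781
dn(u+v) = (dn u·dn v − m·sn u·sn v·cn u·cn v)/D = 0.9771491814215725/0.9805518531320952 = 0.9965298401102871

sn(u+v)=0.533973 cn(u+v)=-0.845501 dn(u+v)=0.996530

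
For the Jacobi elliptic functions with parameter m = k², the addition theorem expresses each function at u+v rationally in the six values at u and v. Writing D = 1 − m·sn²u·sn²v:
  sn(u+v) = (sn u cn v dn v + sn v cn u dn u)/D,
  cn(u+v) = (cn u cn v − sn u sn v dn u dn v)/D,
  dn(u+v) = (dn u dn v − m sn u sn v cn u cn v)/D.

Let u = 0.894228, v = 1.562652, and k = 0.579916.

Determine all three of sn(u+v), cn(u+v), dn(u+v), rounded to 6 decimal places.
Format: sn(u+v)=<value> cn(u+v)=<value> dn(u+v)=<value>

sn(u+v)=0.823318 cn(u+v)=-0.567580 dn(u+v)=0.878656

sn u = 0.7580225523252146, cn u = 0.6522283420446916, dn u = 0.8981988386394287
sn v = 0.9900396019582952, cn v = 0.1407891563802427, dn v = 0.8187572798976022
m = k² = 0.336302567056
D = 1 − m·sn²u·sn²v = 0.8105914542501409
sn(u+v) = (sn u·cn v·dn v + sn v·cn u·dn u)/D = 0.6673745188696483/0.8105914542501409 = 0.8233179801864809
cn(u+v) = (cn u·cn v − sn u·sn v·dn u·dn v)/D = -0.4600758168681156/0.8105914542501409 = -0.567580393866502
dn(u+v) = (dn u·dn v − m·sn u·sn v·cn u·cn v)/D = 0.7122310904940237/0.8105914542501409 = 0.8786560563396168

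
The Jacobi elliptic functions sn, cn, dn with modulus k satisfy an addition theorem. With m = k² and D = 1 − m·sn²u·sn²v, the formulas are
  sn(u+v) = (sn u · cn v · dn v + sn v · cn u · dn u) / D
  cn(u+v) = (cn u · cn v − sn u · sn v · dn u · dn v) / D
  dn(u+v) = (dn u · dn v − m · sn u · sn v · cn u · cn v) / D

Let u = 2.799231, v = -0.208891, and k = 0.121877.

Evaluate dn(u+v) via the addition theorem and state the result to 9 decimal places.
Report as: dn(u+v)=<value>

dn(u+v)=0.997884747

sn u = 0.3466705963621173, cn u = -0.9379869389378159, dn u = 0.9991070205146053
sn v = -0.2073532527896818, cn v = 0.9782661338089642, dn v = 0.9996806223079755
m = k² = 0.014854003129
D = 1 − m·sn²u·sn²v = 0.9999232463157106
dn(u+v) = (dn u·dn v − m·sn u·sn v·cn u·cn v)/D = 0.9978081556651456/0.9999232463157106 = 0.9978847469959737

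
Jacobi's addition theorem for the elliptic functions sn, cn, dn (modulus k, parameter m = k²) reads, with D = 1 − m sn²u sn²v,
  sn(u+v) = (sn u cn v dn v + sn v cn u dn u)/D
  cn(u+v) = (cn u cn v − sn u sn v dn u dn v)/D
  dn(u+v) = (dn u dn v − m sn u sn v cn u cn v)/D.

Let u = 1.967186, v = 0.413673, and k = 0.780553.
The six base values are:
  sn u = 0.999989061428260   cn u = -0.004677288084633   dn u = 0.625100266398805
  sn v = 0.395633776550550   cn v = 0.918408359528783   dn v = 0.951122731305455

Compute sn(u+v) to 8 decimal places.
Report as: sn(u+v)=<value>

sn(u+v)=0.96431300

m = k² = 0.609262985809
D = 1 − m·sn²u·sn²v = 0.9046365363203582
sn(u+v) = (sn u·cn v·dn v + sn v·cn u·dn u)/D = 0.8723527685574234/0.9046365363203582 = 0.9643129959196096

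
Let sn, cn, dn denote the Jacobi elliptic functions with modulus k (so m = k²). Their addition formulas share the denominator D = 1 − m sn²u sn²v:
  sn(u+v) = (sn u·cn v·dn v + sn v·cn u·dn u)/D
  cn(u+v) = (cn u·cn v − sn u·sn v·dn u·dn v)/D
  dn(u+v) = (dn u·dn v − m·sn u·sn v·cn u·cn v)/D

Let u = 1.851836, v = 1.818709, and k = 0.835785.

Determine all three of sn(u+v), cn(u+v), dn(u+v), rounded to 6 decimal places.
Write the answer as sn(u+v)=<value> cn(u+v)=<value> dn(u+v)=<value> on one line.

sn(u+v)=0.447498 cn(u+v)=-0.894285 dn(u+v)=0.927424

sn u = 0.9925379308432249, cn u = 0.1219362777742935, dn u = 0.5584349504291079
sn v = 0.990105667348681, cn v = 0.1403237951454529, dn v = 0.5614429221921177
m = k² = 0.698536566225
D = 1 − m·sn²u·sn²v = 0.3253998035020839
sn(u+v) = (sn u·cn v·dn v + sn v·cn u·dn u)/D = 0.1456156511230484/0.3253998035020839 = 0.4474976615101609
cn(u+v) = (cn u·cn v − sn u·sn v·dn u·dn v)/D = -0.2910001963353384/0.3253998035020839 = -0.8942851015995612
dn(u+v) = (dn u·dn v − m·sn u·sn v·cn u·cn v)/D = 0.3017835650799248/0.3253998035020839 = 0.9274239315205737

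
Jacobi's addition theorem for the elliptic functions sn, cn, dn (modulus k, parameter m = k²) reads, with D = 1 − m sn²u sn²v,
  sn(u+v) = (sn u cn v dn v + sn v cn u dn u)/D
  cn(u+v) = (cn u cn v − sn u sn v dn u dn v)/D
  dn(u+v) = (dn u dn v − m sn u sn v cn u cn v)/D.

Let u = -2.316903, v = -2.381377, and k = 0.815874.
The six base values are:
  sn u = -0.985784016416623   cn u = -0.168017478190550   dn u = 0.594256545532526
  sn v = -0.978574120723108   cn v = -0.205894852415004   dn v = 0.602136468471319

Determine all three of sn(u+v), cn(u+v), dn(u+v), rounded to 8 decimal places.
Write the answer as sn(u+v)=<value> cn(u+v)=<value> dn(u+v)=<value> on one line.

m = k² = 0.665650383876
D = 1 − m·sn²u·sn²v = 0.3805629418332553
sn(u+v) = (sn u·cn v·dn v + sn v·cn u·dn u)/D = 0.2199205560112867/0.3805629418332553 = 0.5778822156247822
cn(u+v) = (cn u·cn v − sn u·sn v·dn u·dn v)/D = -0.3105850958118695/0.3805629418332553 = -0.8161201779545661
dn(u+v) = (dn u·dn v − m·sn u·sn v·cn u·cn v)/D = 0.3356098001571606/0.3805629418332553 = 0.8818772488473378

sn(u+v)=0.57788222 cn(u+v)=-0.81612018 dn(u+v)=0.88187725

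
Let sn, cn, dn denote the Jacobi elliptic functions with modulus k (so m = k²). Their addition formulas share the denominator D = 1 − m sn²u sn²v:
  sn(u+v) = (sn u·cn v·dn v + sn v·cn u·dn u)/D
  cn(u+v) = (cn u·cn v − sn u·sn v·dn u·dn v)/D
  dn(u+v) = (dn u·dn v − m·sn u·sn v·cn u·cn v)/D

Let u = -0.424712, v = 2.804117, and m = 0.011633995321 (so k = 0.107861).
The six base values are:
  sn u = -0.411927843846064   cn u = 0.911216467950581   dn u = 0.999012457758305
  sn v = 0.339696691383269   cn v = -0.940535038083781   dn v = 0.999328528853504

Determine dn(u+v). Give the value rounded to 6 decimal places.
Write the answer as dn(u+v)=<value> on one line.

dn(u+v)=0.997174

m = k² = 0.011633995321
D = 1 − m·sn²u·sn²v = 0.9997721999495707
dn(u+v) = (dn u·dn v − m·sn u·sn v·cn u·cn v)/D = 0.9969464451503269/0.9997721999495707 = 0.9971736013470006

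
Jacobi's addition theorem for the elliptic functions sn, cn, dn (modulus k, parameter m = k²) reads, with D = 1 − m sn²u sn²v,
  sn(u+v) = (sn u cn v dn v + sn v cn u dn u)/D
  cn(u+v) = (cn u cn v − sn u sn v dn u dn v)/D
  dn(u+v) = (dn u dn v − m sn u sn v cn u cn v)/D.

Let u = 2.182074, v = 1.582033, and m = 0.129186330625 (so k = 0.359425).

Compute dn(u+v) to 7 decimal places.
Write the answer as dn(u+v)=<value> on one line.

dn(u+v)=0.9844753

sn u = 0.8665293232586605, cn u = -0.4991261683511373, dn u = 0.9502617868625855
sn v = 0.9991743105279105, cn v = 0.04062877282265339, dn v = 0.9332882281946966
m = k² = 0.129186330625
D = 1 − m·sn²u·sn²v = 0.9031575853847139
dn(u+v) = (dn u·dn v − m·sn u·sn v·cn u·cn v)/D = 0.8891363591481206/0.9031575853847139 = 0.9844753269379664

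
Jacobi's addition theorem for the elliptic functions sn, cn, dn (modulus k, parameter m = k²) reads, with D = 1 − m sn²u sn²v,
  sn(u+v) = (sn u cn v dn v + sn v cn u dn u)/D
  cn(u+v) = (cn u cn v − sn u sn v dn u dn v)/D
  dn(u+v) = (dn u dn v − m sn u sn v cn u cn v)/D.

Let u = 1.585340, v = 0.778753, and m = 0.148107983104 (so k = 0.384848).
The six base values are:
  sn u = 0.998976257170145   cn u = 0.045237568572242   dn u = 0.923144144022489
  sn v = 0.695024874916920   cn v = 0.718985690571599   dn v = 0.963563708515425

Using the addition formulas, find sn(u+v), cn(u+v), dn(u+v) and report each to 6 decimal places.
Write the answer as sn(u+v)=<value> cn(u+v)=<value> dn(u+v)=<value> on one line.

m = k² = 0.148107983104
D = 1 − m·sn²u·sn²v = 0.9286014327051488
sn(u+v) = (sn u·cn v·dn v + sn v·cn u·dn u)/D = 0.7211040734742542/0.9286014327051488 = 0.7765485256398699
cn(u+v) = (cn u·cn v − sn u·sn v·dn u·dn v)/D = -0.5850722485649891/0.9286014327051488 = -0.6300574476399309
dn(u+v) = (dn u·dn v − m·sn u·sn v·cn u·cn v)/D = 0.8861635232975096/0.9286014327051488 = 0.9542991127161936

sn(u+v)=0.776549 cn(u+v)=-0.630057 dn(u+v)=0.954299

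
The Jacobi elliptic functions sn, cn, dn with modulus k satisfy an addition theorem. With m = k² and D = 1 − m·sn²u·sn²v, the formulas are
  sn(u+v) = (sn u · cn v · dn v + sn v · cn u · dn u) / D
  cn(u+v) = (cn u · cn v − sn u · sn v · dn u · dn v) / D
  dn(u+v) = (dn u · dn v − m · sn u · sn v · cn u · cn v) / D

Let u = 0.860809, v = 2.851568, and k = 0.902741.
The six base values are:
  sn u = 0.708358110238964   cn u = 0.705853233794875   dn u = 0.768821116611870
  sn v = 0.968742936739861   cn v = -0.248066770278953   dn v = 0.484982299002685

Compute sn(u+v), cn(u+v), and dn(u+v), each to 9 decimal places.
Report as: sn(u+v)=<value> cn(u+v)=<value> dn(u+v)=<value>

sn(u+v)=0.714794000 cn(u+v)=-0.699335068 dn(u+v)=0.763951345

m = k² = 0.814941313081
D = 1 − m·sn²u·sn²v = 0.6162493058435308
sn(u+v) = (sn u·cn v·dn v + sn v·cn u·dn u)/D = 0.4404913063325143/0.6162493058435308 = 0.7147940000184885
cn(u+v) = (cn u·cn v − sn u·sn v·dn u·dn v)/D = -0.4309647502964815/0.6162493058435308 = -0.699335068145141
dn(u+v) = (dn u·dn v − m·sn u·sn v·cn u·cn v)/D = 0.4707844862563384/0.6162493058435308 = 0.7639513453275568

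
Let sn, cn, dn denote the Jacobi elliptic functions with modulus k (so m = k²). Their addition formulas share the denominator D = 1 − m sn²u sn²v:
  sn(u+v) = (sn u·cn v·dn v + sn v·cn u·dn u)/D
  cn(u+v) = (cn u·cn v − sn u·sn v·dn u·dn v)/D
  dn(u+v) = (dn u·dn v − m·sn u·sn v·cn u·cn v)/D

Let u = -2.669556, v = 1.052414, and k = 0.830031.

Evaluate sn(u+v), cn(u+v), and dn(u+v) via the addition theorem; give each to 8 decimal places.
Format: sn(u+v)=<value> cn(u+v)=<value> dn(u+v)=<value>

sn(u+v)=-0.96837626 cn(u+v)=0.24949433 dn(u+v)=0.59492352

sn u = -0.9377582852169717, cn u = -0.3472886386090462, dn u = 0.6278077415467041
sn v = 0.8112133795498695, cn v = 0.5847502482592713, dn v = 0.7393400283720503
m = k² = 0.688951460961
D = 1 − m·sn²u·sn²v = 0.6013051231007762
sn(u+v) = (sn u·cn v·dn v + sn v·cn u·dn u)/D = -0.5822896057250779/0.6013051231007762 = -0.9683762591649975
cn(u+v) = (cn u·cn v − sn u·sn v·dn u·dn v)/D = 0.1500222187936602/0.6013051231007762 = 0.2494943299668463
dn(u+v) = (dn u·dn v − m·sn u·sn v·cn u·cn v)/D = 0.3577305583127921/0.6013051231007762 = 0.5949235164803976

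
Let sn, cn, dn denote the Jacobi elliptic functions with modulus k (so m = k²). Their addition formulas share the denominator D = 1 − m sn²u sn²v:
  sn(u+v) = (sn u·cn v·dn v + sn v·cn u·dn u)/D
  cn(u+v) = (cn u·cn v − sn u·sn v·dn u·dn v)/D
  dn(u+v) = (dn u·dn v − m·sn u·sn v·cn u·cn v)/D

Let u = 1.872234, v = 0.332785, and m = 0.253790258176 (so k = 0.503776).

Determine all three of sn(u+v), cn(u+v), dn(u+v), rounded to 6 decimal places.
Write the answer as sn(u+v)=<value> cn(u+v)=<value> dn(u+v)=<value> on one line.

sn u = 0.9873004028835174, cn u = -0.1588644531229193, dn u = 0.8675337910722332
sn v = 0.3252368854029521, cn v = 0.9456325757784505, dn v = 0.9864858398648582
m = k² = 0.253790258176
D = 1 − m·sn²u·sn²v = 0.9738318414249935
sn(u+v) = (sn u·cn v·dn v + sn v·cn u·dn u)/D = 0.8761820475706032/0.9738318414249935 = 0.899726226130067
cn(u+v) = (cn u·cn v − sn u·sn v·dn u·dn v)/D = -0.425033498548266/0.9738318414249935 = -0.4364547147342409
dn(u+v) = (dn u·dn v − m·sn u·sn v·cn u·cn v)/D = 0.8680523878634759/0.9738318414249935 = 0.8913781116391388

sn(u+v)=0.899726 cn(u+v)=-0.436455 dn(u+v)=0.891378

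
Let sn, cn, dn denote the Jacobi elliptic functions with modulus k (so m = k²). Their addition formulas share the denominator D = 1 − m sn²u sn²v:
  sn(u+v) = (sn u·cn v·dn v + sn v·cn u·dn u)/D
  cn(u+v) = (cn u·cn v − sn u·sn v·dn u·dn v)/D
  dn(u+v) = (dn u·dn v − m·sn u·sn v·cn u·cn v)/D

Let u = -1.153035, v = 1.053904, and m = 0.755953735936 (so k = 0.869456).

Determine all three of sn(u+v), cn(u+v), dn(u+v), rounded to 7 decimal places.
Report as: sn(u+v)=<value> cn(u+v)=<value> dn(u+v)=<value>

sn(u+v)=-0.0988469 cn(u+v)=0.9951027 dn(u+v)=0.9963001

sn u = -0.844734785835934, cn u = 0.5351851470273804, dn u = 0.6786522732696601
sn v = 0.8058332657317483, cn v = 0.5921425063615223, dn v = 0.7135183247368165
m = k² = 0.755953735936
D = 1 − m·sn²u·sn²v = 0.6497111140674901
sn(u+v) = (sn u·cn v·dn v + sn v·cn u·dn u)/D = -0.06422191057746918/0.6497111140674901 = -0.09884687084296667
cn(u+v) = (cn u·cn v − sn u·sn v·dn u·dn v)/D = 0.6465292552890385/0.6497111140674901 = 0.9951026560735098
dn(u+v) = (dn u·dn v − m·sn u·sn v·cn u·cn v)/D = 0.64730721878051/0.6497111140674901 = 0.9963000551553895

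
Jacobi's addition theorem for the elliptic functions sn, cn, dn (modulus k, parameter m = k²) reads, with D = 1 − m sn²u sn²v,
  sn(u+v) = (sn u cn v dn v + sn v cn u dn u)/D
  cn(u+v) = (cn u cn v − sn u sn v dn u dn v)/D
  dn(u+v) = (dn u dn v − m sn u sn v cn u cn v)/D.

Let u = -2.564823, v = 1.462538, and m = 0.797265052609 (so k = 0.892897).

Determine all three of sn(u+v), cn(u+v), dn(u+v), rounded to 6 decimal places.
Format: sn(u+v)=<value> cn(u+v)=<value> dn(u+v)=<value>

sn u = -0.9897737697493289, cn u = -0.1426460119183237, dn u = 0.4679290595482878
sn v = 0.9270735117125012, cn v = 0.3748795858419753, dn v = 0.5610511166320911
m = k² = 0.797265052609
D = 1 − m·sn²u·sn²v = 0.3287211665019757
sn(u+v) = (sn u·cn v·dn v + sn v·cn u·dn u)/D = -0.2700562632388708/0.3287211665019757 = -0.8215359726074946
cn(u+v) = (cn u·cn v − sn u·sn v·dn u·dn v)/D = 0.1874225706575315/0.3287211665019757 = 0.5701566852294709
dn(u+v) = (dn u·dn v − m·sn u·sn v·cn u·cn v)/D = 0.2234116331389806/0.3287211665019757 = 0.6796387209146687

sn(u+v)=-0.821536 cn(u+v)=0.570157 dn(u+v)=0.679639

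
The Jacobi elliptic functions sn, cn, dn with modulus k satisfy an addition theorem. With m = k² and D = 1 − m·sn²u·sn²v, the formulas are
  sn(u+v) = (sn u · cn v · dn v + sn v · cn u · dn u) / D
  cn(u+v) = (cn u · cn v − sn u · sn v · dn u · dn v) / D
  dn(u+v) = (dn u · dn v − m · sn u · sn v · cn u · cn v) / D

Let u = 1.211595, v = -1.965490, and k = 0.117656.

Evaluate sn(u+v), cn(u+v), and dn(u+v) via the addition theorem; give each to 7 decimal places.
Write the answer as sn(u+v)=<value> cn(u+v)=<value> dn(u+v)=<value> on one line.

sn u = 0.9350998872994, cn u = 0.354384255819371, dn u = 0.9939293611120823
sn v = -0.9261802813843936, cn v = -0.3770810077088549, dn v = 0.9940449656292795
m = k² = 0.013842934336
D = 1 − m·sn²u·sn²v = 0.9896167041339058
sn(u+v) = (sn u·cn v·dn v + sn v·cn u·dn u)/D = -0.6767397947798726/0.9896167041339058 = -0.6838403110547156
cn(u+v) = (cn u·cn v − sn u·sn v·dn u·dn v)/D = 0.7220557258703447/0.9896167041339058 = 0.729631707765356
dn(u+v) = (dn u·dn v − m·sn u·sn v·cn u·cn v)/D = 0.9864083733552866/0.9896167041339058 = 0.9967580066451819

sn(u+v)=-0.6838403 cn(u+v)=0.7296317 dn(u+v)=0.9967580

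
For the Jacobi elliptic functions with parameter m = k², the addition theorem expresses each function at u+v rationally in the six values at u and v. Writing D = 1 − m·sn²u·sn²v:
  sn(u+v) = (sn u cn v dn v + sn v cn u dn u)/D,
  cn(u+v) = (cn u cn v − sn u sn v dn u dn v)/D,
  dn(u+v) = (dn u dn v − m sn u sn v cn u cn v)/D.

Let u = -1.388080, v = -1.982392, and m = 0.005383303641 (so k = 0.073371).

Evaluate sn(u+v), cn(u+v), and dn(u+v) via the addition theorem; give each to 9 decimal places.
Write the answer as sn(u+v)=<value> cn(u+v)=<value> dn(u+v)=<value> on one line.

sn(u+v)=0.222744104 cn(u+v)=-0.974876948 dn(u+v)=0.999866445

sn u = -0.9830566722321148, cn u = 0.1833018799137653, dn u = 0.997395394563227
sn v = -0.9177451130434627, cn v = -0.3971698723277508, dn v = 0.9977303642319947
m = k² = 0.005383303641
D = 1 − m·sn²u·sn²v = 0.9956182242441868
sn(u+v) = (sn u·cn v·dn v + sn v·cn u·dn u)/D = 0.2217680889892065/0.9956182242441868 = 0.2227441037025608
cn(u+v) = (cn u·cn v − sn u·sn v·dn u·dn v)/D = -0.9706052560919002/0.9956182242441868 = -0.9748769482687253
dn(u+v) = (dn u·dn v − m·sn u·sn v·cn u·cn v)/D = 0.9954852544019005/0.9956182242441868 = 0.9998664449494311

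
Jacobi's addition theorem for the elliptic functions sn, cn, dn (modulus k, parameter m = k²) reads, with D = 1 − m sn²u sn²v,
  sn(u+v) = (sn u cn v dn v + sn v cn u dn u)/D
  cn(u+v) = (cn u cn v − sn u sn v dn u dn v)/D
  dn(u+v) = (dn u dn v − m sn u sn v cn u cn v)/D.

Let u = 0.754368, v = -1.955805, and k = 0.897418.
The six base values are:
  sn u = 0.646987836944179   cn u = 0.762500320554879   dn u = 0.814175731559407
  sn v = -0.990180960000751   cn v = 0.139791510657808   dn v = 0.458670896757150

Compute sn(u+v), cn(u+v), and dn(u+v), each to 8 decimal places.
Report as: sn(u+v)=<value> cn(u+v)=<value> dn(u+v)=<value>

sn(u+v)=-0.85624416 cn(u+v)=0.51657134 dn(u+v)=0.63995917

m = k² = 0.805359066724
D = 1 − m·sn²u·sn²v = 0.6694699669899043
sn(u+v) = (sn u·cn v·dn v + sn v·cn u·dn u)/D = -0.5732297467405111/0.6694699669899043 = -0.8562441558325431
cn(u+v) = (cn u·cn v − sn u·sn v·dn u·dn v)/D = 0.3458289955357605/0.6694699669899043 = 0.5165713364121316
dn(u+v) = (dn u·dn v − m·sn u·sn v·cn u·cn v)/D = 0.4284334421753278/0.6694699669899043 = 0.6399591666548779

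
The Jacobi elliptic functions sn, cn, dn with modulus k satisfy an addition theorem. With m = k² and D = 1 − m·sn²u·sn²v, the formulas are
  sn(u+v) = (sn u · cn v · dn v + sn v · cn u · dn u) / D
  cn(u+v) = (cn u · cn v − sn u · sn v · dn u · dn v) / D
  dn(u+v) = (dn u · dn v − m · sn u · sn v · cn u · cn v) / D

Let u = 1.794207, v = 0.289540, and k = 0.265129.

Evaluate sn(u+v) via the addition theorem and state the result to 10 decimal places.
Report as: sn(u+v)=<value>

sn(u+v)=0.8924275609

sn u = 0.9824219738815331, cn u = -0.1866736865086032, dn u = 0.9654823310598945
sn v = 0.2852434617394067, cn v = 0.9584550941671287, dn v = 0.9971362297429266
m = k² = 0.070293386641
D = 1 − m·sn²u·sn²v = 0.9944799628568121
sn(u+v) = (sn u·cn v·dn v + sn v·cn u·dn u)/D = 0.8875013276243984/0.9944799628568121 = 0.8924275609082164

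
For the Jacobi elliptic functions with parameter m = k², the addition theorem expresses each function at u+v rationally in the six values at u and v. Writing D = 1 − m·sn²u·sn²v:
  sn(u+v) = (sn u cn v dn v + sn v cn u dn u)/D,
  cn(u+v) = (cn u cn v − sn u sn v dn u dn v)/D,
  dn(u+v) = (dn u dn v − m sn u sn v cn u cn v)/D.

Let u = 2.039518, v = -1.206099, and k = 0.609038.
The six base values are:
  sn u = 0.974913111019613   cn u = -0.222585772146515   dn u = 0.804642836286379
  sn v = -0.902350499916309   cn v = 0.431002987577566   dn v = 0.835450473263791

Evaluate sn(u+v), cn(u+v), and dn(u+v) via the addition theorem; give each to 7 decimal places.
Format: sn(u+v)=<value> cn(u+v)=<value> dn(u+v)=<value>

sn(u+v)=0.7190793 cn(u+v)=0.6949280 dn(u+v)=0.8990010

m = k² = 0.370927285444
D = 1 − m·sn²u·sn²v = 0.7129410249999218
sn(u+v) = (sn u·cn v·dn v + sn v·cn u·dn u)/D = 0.5126611432354133/0.7129410249999218 = 0.7190793140785657
cn(u+v) = (cn u·cn v − sn u·sn v·dn u·dn v)/D = 0.4954426882541493/0.7129410249999218 = 0.6949280107063605
dn(u+v) = (dn u·dn v − m·sn u·sn v·cn u·cn v)/D = 0.6409346760358386/0.7129410249999218 = 0.8990009742193036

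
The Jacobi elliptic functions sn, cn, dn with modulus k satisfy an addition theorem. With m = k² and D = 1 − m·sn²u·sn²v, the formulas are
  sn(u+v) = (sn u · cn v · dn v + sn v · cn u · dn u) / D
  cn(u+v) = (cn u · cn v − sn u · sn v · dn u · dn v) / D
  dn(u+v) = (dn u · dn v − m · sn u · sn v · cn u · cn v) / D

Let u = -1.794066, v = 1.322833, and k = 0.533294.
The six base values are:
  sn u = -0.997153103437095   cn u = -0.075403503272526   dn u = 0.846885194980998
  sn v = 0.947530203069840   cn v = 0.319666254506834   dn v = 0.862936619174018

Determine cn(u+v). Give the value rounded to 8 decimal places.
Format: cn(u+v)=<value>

cn(u+v)=0.89314755

m = k² = 0.284402490436
D = 1 − m·sn²u·sn²v = 0.7461113945882234
cn(u+v) = (cn u·cn v − sn u·sn v·dn u·dn v)/D = 0.6663875609913941/0.7461113945882234 = 0.8931475458288255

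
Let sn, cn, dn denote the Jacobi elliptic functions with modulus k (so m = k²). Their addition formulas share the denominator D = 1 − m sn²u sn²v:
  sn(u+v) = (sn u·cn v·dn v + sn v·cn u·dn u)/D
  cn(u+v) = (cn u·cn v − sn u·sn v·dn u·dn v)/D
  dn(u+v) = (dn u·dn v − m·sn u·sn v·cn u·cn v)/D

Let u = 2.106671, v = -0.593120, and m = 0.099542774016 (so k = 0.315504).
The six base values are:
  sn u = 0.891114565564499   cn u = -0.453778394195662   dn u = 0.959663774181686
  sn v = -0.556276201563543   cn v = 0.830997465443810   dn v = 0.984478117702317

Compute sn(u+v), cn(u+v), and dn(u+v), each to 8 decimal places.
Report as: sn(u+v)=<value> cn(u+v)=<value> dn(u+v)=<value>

sn(u+v)=0.99561684 cn(u+v)=0.09352595 dn(u+v)=0.94938292

m = k² = 0.099542774016
D = 1 − m·sn²u·sn²v = 0.9755399249568252
sn(u+v) = (sn u·cn v·dn v + sn v·cn u·dn u)/D = 0.9712639795403242/0.9755399249568252 = 0.9956168422151556
cn(u+v) = (cn u·cn v − sn u·sn v·dn u·dn v)/D = 0.0912382991526084/0.9755399249568252 = 0.09352595093086156
dn(u+v) = (dn u·dn v − m·sn u·sn v·cn u·cn v)/D = 0.9261609467157792/0.9755399249568252 = 0.9493829242885867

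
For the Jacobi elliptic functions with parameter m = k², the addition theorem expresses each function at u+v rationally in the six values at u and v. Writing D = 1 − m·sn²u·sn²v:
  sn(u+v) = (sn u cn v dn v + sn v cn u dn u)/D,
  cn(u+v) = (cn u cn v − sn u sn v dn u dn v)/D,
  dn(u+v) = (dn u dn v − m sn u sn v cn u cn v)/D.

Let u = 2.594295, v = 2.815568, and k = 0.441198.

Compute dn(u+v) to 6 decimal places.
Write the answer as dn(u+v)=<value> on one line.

dn(u+v)=0.913434

sn u = 0.650862166617789, cn u = -0.7591959167866997, dn u = 0.957882904754019
sn v = 0.4745897861845197, cn v = -0.8802070977044731, dn v = 0.9778326229223536
m = k² = 0.194655675204
D = 1 − m·sn²u·sn²v = 0.9814270067879334
dn(u+v) = (dn u·dn v − m·sn u·sn v·cn u·cn v)/D = 0.8964688495121645/0.9814270067879334 = 0.9134340539967159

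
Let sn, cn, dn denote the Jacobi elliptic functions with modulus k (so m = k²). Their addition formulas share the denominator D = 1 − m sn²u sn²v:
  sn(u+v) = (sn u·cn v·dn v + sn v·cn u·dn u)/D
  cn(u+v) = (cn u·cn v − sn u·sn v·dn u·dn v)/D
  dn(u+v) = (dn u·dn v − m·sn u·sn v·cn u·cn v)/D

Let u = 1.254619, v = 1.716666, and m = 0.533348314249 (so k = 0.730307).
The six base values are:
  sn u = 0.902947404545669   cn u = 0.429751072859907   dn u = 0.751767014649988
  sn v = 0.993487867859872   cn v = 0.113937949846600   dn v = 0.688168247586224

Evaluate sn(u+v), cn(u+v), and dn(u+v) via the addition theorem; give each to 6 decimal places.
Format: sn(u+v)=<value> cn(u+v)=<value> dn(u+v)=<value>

sn(u+v)=0.686350 cn(u+v)=-0.727272 dn(u+v)=0.865305

m = k² = 0.533348314249
D = 1 − m·sn²u·sn²v = 0.5707987572679415
sn(u+v) = (sn u·cn v·dn v + sn v·cn u·dn u)/D = 0.3917675219562194/0.5707987572679415 = 0.6863496406883693
cn(u+v) = (cn u·cn v − sn u·sn v·dn u·dn v)/D = -0.4151258002568734/0.5707987572679415 = -0.7272717310104569
dn(u+v) = (dn u·dn v − m·sn u·sn v·cn u·cn v)/D = 0.4939149386912078/0.5707987572679415 = 0.8653048599041653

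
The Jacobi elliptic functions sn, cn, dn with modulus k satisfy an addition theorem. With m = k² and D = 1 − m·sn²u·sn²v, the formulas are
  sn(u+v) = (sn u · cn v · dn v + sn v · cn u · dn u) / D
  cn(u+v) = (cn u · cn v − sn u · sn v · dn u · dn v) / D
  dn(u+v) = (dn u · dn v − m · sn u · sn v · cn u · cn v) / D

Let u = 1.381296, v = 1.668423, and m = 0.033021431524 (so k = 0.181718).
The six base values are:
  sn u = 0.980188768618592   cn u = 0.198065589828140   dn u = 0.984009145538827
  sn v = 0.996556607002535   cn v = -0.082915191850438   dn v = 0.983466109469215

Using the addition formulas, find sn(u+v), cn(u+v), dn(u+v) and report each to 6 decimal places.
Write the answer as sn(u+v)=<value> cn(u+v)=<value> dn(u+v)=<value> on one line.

sn(u+v)=0.118017 cn(u+v)=-0.993012 dn(u+v)=0.999770

m = k² = 0.033021431524
D = 1 − m·sn²u·sn²v = 0.968492112513048
sn(u+v) = (sn u·cn v·dn v + sn v·cn u·dn u)/D = 0.114298451664152/0.968492112513048 = 0.1180169153547052
cn(u+v) = (cn u·cn v − sn u·sn v·dn u·dn v)/D = -0.9617238875826907/0.968492112513048 = -0.9930115848720801
dn(u+v) = (dn u·dn v − m·sn u·sn v·cn u·cn v)/D = 0.9682693713662009/0.968492112513048 = 0.9997700124306959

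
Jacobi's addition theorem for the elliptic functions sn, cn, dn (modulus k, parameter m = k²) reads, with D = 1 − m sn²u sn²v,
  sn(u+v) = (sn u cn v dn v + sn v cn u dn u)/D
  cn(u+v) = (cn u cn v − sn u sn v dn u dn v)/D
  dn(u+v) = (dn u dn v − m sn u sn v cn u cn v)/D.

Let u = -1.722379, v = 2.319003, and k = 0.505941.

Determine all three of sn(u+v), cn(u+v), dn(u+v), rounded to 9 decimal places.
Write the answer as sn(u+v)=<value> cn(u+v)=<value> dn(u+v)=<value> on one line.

sn u = -0.9995855671252564, cn u = -0.02878704560873827, dn u = 0.8626910400241193
sn v = 0.851411832203593, cn v = -0.5244977521245642, dn v = 0.9024645388067196
m = k² = 0.255976295481
D = 1 − m·sn²u·sn²v = 0.8145960144018884
sn(u+v) = (sn u·cn v·dn v + sn v·cn u·dn u)/D = 0.4520002147918002/0.8145960144018884 = 0.554876536099527
cn(u+v) = (cn u·cn v − sn u·sn v·dn u·dn v)/D = 0.677689067720299/0.8145960144018884 = 0.8319327074266225
dn(u+v) = (dn u·dn v − m·sn u·sn v·cn u·cn v)/D = 0.7818373461942738/0.8145960144018884 = 0.9597853811847245

sn(u+v)=0.554876536 cn(u+v)=0.831932707 dn(u+v)=0.959785381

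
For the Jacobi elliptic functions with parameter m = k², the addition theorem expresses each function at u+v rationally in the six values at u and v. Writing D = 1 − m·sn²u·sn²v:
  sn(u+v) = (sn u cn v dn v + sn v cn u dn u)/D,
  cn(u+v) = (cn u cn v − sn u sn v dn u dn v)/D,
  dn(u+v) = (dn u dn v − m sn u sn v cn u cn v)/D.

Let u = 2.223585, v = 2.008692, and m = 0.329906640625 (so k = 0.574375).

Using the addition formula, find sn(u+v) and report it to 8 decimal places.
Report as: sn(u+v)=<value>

sn(u+v)=-0.67914568

sn u = 0.918009203530041, cn u = -0.3965590778612184, dn u = 0.8496906387037393
sn v = 0.9742102028046741, cn v = -0.2256423735721548, dn v = 0.8287885041907975
m = k² = 0.329906640625
D = 1 − m·sn²u·sn²v = 0.7361297216851053
sn(u+v) = (sn u·cn v·dn v + sn v·cn u·dn u)/D = -0.4999393209726064/0.7361297216851053 = -0.6791456807750873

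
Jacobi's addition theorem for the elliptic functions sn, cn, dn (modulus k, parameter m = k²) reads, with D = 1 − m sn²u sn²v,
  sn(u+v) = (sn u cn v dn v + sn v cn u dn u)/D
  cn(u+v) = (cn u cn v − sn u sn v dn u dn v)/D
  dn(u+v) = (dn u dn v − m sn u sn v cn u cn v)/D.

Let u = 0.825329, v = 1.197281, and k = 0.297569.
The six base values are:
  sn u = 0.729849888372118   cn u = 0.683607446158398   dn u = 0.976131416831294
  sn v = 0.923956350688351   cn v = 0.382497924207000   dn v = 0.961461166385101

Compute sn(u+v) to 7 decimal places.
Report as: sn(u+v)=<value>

sn(u+v)=0.9220840

m = k² = 0.088547309761
D = 1 − m·sn²u·sn²v = 0.9597333617908853
sn(u+v) = (sn u·cn v·dn v + sn v·cn u·dn u)/D = 0.8849548172839984/0.9597333617908853 = 0.9220840417932869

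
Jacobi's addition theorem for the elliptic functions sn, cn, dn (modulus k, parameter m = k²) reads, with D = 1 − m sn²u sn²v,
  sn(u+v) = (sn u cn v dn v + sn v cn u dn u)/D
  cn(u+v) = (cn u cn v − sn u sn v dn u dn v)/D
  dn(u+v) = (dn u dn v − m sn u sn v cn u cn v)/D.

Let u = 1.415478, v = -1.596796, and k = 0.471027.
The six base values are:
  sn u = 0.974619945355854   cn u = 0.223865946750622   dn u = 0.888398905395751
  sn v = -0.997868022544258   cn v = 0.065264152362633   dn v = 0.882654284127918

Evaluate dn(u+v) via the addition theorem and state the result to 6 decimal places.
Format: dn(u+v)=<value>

m = k² = 0.221866434729
D = 1 − m·sn²u·sn²v = 0.7901502745392981
dn(u+v) = (dn u·dn v − m·sn u·sn v·cn u·cn v)/D = 0.7873016553765348/0.7901502745392981 = 0.9963948387356769

dn(u+v)=0.996395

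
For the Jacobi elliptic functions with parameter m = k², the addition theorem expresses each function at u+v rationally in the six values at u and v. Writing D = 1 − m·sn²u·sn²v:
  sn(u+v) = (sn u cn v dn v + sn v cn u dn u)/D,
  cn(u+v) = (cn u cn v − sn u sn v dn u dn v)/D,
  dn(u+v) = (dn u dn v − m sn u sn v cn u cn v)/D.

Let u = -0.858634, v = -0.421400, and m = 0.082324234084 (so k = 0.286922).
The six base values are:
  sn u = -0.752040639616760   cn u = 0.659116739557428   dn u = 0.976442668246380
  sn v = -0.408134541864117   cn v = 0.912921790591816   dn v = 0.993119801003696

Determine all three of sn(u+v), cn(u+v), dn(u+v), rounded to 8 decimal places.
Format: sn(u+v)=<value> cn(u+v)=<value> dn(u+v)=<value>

m = k² = 0.082324234084
D = 1 − m·sn²u·sn²v = 0.9922443710424761
sn(u+v) = (sn u·cn v·dn v + sn v·cn u·dn u)/D = -0.9445018477638621/0.9922443710424761 = -0.9518843092771043
cn(u+v) = (cn u·cn v − sn u·sn v·dn u·dn v)/D = 0.3040808304318594/0.9922443710424761 = 0.3064576018832787
dn(u+v) = (dn u·dn v − m·sn u·sn v·cn u·cn v)/D = 0.9545201837550859/0.9922443710424761 = 0.961980951075836

sn(u+v)=-0.95188431 cn(u+v)=0.30645760 dn(u+v)=0.96198095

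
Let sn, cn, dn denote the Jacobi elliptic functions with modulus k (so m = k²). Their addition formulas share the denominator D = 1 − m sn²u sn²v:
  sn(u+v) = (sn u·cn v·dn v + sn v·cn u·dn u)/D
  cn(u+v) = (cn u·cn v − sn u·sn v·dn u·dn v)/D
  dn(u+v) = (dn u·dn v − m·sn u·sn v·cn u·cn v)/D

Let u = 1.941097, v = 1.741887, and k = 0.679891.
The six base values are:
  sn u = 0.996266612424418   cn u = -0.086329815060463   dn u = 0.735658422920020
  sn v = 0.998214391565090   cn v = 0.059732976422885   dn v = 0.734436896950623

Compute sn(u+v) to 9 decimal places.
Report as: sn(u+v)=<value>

sn(u+v)=-0.036271987

m = k² = 0.462251771881
D = 1 − m·sn²u·sn²v = 0.5428303505277889
sn(u+v) = (sn u·cn v·dn v + sn v·cn u·dn u)/D = -0.01968953517940279/0.5428303505277889 = -0.03627198656128722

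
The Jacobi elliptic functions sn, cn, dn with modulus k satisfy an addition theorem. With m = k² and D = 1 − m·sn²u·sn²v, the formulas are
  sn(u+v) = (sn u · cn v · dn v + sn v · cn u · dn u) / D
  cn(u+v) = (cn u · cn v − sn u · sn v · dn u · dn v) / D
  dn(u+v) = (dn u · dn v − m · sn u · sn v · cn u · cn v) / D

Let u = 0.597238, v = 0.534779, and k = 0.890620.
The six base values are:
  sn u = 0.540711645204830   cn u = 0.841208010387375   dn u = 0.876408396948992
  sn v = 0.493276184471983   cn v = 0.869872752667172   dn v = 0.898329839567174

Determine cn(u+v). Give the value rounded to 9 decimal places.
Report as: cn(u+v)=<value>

cn(u+v)=0.552956485

m = k² = 0.7932039844
D = 1 − m·sn²u·sn²v = 0.9435717438310301
cn(u+v) = (cn u·cn v − sn u·sn v·dn u·dn v)/D = 0.5217541145775427/0.9435717438310301 = 0.5529564847492675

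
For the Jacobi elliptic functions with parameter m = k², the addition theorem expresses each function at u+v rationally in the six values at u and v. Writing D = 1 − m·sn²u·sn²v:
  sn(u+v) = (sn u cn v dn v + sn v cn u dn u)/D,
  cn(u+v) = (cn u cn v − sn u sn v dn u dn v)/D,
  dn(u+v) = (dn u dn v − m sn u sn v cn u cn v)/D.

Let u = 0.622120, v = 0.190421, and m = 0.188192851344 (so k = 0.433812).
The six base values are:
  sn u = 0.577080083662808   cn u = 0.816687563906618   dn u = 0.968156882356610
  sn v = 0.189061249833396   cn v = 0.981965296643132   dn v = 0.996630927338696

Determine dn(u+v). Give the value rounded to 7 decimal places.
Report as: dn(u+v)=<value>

m = k² = 0.188192851344
D = 1 − m·sn²u·sn²v = 0.9977598332663651
dn(u+v) = (dn u·dn v − m·sn u·sn v·cn u·cn v)/D = 0.9484288752010014/0.9977598332663651 = 0.9505582842477542

dn(u+v)=0.9505583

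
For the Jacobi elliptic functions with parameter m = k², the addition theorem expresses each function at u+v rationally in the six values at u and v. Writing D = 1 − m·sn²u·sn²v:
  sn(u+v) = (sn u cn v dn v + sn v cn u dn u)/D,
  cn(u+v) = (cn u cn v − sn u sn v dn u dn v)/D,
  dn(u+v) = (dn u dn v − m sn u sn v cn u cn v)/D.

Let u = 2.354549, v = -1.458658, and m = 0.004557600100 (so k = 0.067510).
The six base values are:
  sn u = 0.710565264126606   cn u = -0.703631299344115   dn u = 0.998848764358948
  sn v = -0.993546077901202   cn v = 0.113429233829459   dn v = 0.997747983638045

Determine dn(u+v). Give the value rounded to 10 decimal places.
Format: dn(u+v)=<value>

dn(u+v)=0.9986109222

m = k² = 0.0045576001
D = 1 − m·sn²u·sn²v = 0.9977284610447623
dn(u+v) = (dn u·dn v − m·sn u·sn v·cn u·cn v)/D = 0.9963425386285708/0.9977284610447623 = 0.9986109222395638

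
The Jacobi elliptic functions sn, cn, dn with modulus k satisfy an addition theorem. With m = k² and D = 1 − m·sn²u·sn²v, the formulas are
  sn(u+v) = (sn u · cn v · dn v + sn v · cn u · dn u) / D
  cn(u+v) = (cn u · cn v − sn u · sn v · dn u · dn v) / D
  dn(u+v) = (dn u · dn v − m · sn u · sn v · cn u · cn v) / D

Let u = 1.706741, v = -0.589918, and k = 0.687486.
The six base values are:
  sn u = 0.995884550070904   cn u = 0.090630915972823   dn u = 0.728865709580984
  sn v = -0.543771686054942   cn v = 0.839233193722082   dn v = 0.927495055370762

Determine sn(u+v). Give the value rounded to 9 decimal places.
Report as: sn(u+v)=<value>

sn(u+v)=0.858213582

m = k² = 0.472637000196
D = 1 − m·sn²u·sn²v = 0.8613950030600493
sn(u+v) = (sn u·cn v·dn v + sn v·cn u·dn u)/D = 0.7392608912054794/0.8613950030600493 = 0.8582135821305018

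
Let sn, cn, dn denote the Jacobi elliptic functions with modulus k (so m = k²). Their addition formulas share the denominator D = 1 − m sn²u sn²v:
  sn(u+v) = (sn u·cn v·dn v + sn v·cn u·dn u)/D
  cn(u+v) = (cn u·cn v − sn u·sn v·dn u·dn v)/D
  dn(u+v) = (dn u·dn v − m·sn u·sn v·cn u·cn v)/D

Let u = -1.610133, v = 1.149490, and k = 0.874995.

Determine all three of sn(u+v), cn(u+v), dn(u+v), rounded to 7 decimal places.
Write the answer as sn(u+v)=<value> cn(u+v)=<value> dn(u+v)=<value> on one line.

sn u = -0.9581690833972008, cn u = 0.2862027386692308, dn u = 0.5450659722294149
sn v = 0.8424500334792175, cn v = 0.5387744807346255, dn v = 0.6757405261621995
m = k² = 0.765616250025
D = 1 − m·sn²u·sn²v = 0.5011341746489746
sn(u+v) = (sn u·cn v·dn v + sn v·cn u·dn u)/D = -0.2174206181815913/0.5011341746489746 = -0.4338570969219693
cn(u+v) = (cn u·cn v − sn u·sn v·dn u·dn v)/D = 0.4515127194118054/0.5011341746489746 = 0.900981697622344
dn(u+v) = (dn u·dn v − m·sn u·sn v·cn u·cn v)/D = 0.4636199521302554/0.5011341746489746 = 0.9251413605049057

sn(u+v)=-0.4338571 cn(u+v)=0.9009817 dn(u+v)=0.9251414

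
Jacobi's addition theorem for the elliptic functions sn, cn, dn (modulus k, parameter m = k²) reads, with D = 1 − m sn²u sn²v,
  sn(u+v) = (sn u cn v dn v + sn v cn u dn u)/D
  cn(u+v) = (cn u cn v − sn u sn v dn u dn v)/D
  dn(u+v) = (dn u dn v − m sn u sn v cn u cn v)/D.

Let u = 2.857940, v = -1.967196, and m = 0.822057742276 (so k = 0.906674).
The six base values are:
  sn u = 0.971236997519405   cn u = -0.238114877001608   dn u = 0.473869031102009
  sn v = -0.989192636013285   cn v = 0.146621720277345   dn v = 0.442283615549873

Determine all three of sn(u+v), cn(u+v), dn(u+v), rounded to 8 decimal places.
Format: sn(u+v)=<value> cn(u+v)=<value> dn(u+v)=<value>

m = k² = 0.822057742276
D = 1 − m·sn²u·sn²v = 0.2412223876129276
sn(u+v) = (sn u·cn v·dn v + sn v·cn u·dn u)/D = 0.174598964581299/0.2412223876129276 = 0.7238091219852511
cn(u+v) = (cn u·cn v − sn u·sn v·dn u·dn v)/D = 0.1664435094944221/0.2412223876129276 = 0.6900002571962853
dn(u+v) = (dn u·dn v − m·sn u·sn v·cn u·cn v)/D = 0.1820109219586128/0.2412223876129276 = 0.7545357782075882

sn(u+v)=0.72380912 cn(u+v)=0.69000026 dn(u+v)=0.75453578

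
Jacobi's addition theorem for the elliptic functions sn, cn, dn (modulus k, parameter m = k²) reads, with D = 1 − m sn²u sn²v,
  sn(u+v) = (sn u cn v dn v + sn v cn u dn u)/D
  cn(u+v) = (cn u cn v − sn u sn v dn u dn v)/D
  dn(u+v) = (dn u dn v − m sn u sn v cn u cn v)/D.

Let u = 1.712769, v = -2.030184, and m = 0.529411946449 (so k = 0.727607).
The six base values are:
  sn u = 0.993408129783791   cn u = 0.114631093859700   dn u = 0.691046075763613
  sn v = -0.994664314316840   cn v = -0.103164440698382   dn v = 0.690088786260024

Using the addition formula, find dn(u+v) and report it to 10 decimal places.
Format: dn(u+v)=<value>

dn(u+v)=0.9743156017

m = k² = 0.529411946449
D = 1 − m·sn²u·sn²v = 0.4831051195192643
dn(u+v) = (dn u·dn v − m·sn u·sn v·cn u·cn v)/D = 0.47069685519933/0.4831051195192643 = 0.9743156016804753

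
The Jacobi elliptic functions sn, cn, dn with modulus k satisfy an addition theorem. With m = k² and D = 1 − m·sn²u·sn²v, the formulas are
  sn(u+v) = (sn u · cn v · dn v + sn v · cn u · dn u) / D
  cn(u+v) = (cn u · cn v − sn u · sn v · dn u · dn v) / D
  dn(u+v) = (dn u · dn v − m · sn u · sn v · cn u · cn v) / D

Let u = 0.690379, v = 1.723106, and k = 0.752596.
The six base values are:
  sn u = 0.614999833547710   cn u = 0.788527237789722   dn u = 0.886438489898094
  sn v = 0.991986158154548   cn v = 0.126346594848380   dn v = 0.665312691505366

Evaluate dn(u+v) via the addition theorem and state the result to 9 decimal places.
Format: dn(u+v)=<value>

dn(u+v)=0.703671890

m = k² = 0.566400739216
D = 1 − m·sn²u·sn²v = 0.789192997818278
dn(u+v) = (dn u·dn v − m·sn u·sn v·cn u·cn v)/D = 0.5553329282671616/0.789192997818278 = 0.7036718898955997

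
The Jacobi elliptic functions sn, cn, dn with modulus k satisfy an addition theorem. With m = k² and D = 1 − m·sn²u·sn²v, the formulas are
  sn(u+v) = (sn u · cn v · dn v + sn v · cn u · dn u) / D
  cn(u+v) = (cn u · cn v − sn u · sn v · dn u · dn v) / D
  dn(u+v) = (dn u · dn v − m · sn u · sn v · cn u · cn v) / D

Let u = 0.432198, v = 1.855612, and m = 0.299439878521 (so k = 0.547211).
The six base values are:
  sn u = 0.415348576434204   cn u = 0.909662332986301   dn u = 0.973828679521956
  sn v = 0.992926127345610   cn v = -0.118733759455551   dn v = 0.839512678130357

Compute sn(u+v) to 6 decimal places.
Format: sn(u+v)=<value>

sn(u+v)=0.883167

m = k² = 0.299439878521
D = 1 − m·sn²u·sn²v = 0.9490705521492828
sn(u+v) = (sn u·cn v·dn v + sn v·cn u·dn u)/D = 0.8381875196084005/0.9490705521492828 = 0.8831667126434652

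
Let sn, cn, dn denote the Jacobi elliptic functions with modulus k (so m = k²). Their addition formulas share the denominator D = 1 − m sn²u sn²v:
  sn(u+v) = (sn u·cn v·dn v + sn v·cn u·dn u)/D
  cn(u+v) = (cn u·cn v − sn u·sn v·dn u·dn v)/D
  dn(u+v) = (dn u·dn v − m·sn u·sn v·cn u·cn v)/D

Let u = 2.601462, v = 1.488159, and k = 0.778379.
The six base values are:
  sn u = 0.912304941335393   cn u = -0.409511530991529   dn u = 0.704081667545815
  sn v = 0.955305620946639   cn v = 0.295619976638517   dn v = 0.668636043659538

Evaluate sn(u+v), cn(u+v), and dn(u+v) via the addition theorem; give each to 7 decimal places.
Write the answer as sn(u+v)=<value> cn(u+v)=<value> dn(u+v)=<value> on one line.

sn(u+v)=-0.1762037 cn(u+v)=-0.9843537 dn(u+v)=0.9905498

m = k² = 0.605873867641
D = 1 − m·sn²u·sn²v = 0.5397996532493899
sn(u+v) = (sn u·cn v·dn v + sn v·cn u·dn u)/D = -0.09511467502891764/0.5397996532493899 = -0.176203660851509
cn(u+v) = (cn u·cn v − sn u·sn v·dn u·dn v)/D = -0.5313538032632353/0.5397996532493899 = -0.9843537321016904
dn(u+v) = (dn u·dn v − m·sn u·sn v·cn u·cn v)/D = 0.5346984618367769/0.5397996532493899 = 0.9905498431095579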